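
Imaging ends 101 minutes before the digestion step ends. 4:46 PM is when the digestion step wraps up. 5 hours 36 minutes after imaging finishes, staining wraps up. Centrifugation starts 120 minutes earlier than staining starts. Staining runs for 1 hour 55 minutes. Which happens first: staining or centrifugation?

centrifugation

Imaging ends at 4:46 PM − 101 min = 3:05 PM.
Staining ends at 3:05 PM + 336 min = 8:41 PM.
Staining starts at 8:41 PM − 115 min = 6:46 PM.
Centrifugation starts at 6:46 PM − 120 min = 4:46 PM.
Staining starts at 6:46 PM and centrifugation starts at 4:46 PM, so centrifugation is first.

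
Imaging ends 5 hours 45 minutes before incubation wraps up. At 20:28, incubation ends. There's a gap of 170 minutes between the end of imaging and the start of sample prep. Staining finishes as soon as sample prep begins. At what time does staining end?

17:33

Imaging ends at 20:28 − 345 min = 14:43.
Sample prep starts at 14:43 + 170 min = 17:33.
So staining ends at 17:33.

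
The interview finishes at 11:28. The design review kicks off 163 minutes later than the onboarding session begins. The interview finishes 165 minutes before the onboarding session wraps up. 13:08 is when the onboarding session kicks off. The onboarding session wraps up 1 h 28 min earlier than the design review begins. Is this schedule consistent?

No

The design review starts at 13:08 + 163 min = 15:51.
The onboarding session ends at 15:51 − 88 min = 14:23.
The interview ends at 14:23 − 165 min = 11:38.
But the interview is also said to end at 11:28 — a 10-minute conflict.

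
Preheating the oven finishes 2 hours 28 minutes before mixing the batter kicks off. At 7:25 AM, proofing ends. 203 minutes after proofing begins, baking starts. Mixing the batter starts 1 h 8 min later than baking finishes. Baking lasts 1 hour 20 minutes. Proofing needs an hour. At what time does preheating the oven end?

9:48 AM

Proofing starts at 7:25 AM − 60 min = 6:25 AM.
Baking starts at 6:25 AM + 203 min = 9:48 AM.
Baking ends at 9:48 AM + 80 min = 11:08 AM.
Mixing the batter starts at 11:08 AM + 68 min = 12:16 PM.
Preheating the oven ends at 12:16 PM − 148 min = 9:48 AM.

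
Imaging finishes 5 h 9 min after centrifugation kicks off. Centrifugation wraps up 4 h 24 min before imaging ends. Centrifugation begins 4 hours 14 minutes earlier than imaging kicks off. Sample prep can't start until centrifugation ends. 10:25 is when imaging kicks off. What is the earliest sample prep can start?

06:56

Centrifugation starts at 10:25 − 254 min = 06:11.
Imaging ends at 06:11 + 309 min = 11:20.
Centrifugation ends at 11:20 − 264 min = 06:56.
Sample prep is bounded by centrifugation, so the earliest it can start is 06:56.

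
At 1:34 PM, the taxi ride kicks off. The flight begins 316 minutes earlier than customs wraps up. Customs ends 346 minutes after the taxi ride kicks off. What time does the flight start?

2:04 PM

Customs ends at 1:34 PM + 346 min = 7:20 PM.
The flight starts at 7:20 PM − 316 min = 2:04 PM.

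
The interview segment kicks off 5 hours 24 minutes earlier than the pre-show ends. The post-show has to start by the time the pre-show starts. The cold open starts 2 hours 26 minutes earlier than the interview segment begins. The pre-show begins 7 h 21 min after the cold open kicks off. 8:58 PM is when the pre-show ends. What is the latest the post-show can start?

The interview segment starts at 8:58 PM − 324 min = 3:34 PM.
The cold open starts at 3:34 PM − 146 min = 1:08 PM.
The pre-show starts at 1:08 PM + 441 min = 8:29 PM.
The post-show is bounded by the pre-show, so the latest it can start is 8:29 PM.

8:29 PM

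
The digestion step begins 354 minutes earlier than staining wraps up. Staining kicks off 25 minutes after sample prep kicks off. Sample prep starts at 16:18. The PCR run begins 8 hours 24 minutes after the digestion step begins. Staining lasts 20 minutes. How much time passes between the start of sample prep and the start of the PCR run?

Staining starts at 16:18 + 25 min = 16:43.
Staining ends at 16:43 + 20 min = 17:03.
The digestion step starts at 17:03 − 354 min = 11:09.
The PCR run starts at 11:09 + 504 min = 19:33.
From 16:18 to 19:33 is 3 h 15 min.

3 h 15 min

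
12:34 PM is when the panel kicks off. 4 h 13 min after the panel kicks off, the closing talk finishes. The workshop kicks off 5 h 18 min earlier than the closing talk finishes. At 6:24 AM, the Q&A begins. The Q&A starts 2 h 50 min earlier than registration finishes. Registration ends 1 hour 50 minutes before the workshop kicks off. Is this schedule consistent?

No

The closing talk ends at 12:34 PM + 253 min = 4:47 PM.
The workshop starts at 4:47 PM − 318 min = 11:29 AM.
Registration ends at 11:29 AM − 110 min = 9:39 AM.
The Q&A starts at 9:39 AM − 170 min = 6:49 AM.
But the Q&A is also said to start at 6:24 AM — a 25-minute conflict.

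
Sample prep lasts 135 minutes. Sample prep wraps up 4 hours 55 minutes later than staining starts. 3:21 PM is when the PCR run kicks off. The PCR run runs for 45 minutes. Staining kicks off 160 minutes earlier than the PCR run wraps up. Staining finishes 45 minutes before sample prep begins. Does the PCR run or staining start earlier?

staining

The PCR run ends at 3:21 PM + 45 min = 4:06 PM.
Staining starts at 4:06 PM − 160 min = 1:26 PM.
The PCR run starts at 3:21 PM and staining starts at 1:26 PM, so staining is first.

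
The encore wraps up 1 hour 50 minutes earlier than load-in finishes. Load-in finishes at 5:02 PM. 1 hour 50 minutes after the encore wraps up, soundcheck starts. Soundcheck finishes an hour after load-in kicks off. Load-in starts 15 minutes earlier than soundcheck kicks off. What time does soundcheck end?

The encore ends at 5:02 PM − 110 min = 3:12 PM.
Soundcheck starts at 3:12 PM + 110 min = 5:02 PM.
Load-in starts at 5:02 PM − 15 min = 4:47 PM.
Soundcheck ends at 4:47 PM + 60 min = 5:47 PM.

5:47 PM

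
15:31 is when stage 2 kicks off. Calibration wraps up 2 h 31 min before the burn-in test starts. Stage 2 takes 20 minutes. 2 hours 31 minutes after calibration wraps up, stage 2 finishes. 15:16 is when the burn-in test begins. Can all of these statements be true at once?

Calibration ends at 15:16 − 151 min = 12:45.
Stage 2 ends at 12:45 + 151 min = 15:16.
Stage 2 starts at 15:16 − 20 min = 14:56.
But stage 2 is also said to start at 15:31 — a 35-minute conflict.

No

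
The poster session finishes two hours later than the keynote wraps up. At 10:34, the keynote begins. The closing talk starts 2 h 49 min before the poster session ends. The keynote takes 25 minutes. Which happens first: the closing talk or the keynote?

the closing talk

The keynote ends at 10:34 + 25 min = 10:59.
The poster session ends at 10:59 + 120 min = 12:59.
The closing talk starts at 12:59 − 169 min = 10:10.
The closing talk starts at 10:10 and the keynote starts at 10:34, so the closing talk is first.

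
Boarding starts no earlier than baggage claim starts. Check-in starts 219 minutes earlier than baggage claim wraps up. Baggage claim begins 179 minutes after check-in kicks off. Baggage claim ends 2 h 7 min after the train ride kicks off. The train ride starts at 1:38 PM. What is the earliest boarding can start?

3:05 PM

Baggage claim ends at 1:38 PM + 127 min = 3:45 PM.
Check-in starts at 3:45 PM − 219 min = 12:06 PM.
Baggage claim starts at 12:06 PM + 179 min = 3:05 PM.
Boarding is bounded by baggage claim, so the earliest it can start is 3:05 PM.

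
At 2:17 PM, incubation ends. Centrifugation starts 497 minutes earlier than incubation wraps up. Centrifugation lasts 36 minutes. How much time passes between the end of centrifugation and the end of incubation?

Centrifugation starts at 2:17 PM − 497 min = 6:00 AM.
Centrifugation ends at 6:00 AM + 36 min = 6:36 AM.
From 6:36 AM to 2:17 PM is 7 h 41 min.

7 h 41 min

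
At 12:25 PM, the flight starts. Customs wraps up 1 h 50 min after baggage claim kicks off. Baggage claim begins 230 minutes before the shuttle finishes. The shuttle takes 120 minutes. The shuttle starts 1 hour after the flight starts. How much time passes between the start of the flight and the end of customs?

an hour

The shuttle starts at 12:25 PM + 60 min = 1:25 PM.
The shuttle ends at 1:25 PM + 120 min = 3:25 PM.
Baggage claim starts at 3:25 PM − 230 min = 11:35 AM.
Customs ends at 11:35 AM + 110 min = 1:25 PM.
From 12:25 PM to 1:25 PM is an hour.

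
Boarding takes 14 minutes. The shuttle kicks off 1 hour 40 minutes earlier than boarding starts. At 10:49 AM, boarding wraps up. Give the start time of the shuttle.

8:55 AM

Boarding starts at 10:49 AM − 14 min = 10:35 AM.
The shuttle starts at 10:35 AM − 100 min = 8:55 AM.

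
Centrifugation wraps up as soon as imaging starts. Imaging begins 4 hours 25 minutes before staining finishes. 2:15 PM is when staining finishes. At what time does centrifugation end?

9:50 AM

Imaging starts at 2:15 PM − 265 min = 9:50 AM.
So centrifugation ends at 9:50 AM.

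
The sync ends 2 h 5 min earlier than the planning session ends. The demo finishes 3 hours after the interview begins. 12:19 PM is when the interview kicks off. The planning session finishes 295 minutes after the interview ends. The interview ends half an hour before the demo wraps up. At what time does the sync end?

The demo ends at 12:19 PM + 180 min = 3:19 PM.
The interview ends at 3:19 PM − 30 min = 2:49 PM.
The planning session ends at 2:49 PM + 295 min = 7:44 PM.
The sync ends at 7:44 PM − 125 min = 5:39 PM.

5:39 PM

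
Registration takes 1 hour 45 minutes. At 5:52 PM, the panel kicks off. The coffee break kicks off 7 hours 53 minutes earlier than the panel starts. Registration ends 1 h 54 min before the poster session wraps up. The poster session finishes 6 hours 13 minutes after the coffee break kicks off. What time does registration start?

The coffee break starts at 5:52 PM − 473 min = 9:59 AM.
The poster session ends at 9:59 AM + 373 min = 4:12 PM.
Registration ends at 4:12 PM − 114 min = 2:18 PM.
Registration starts at 2:18 PM − 105 min = 12:33 PM.

12:33 PM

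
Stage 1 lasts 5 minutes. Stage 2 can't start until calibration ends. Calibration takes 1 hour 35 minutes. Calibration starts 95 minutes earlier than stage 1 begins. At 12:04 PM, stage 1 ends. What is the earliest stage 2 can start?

11:59 AM

Stage 1 starts at 12:04 PM − 5 min = 11:59 AM.
Calibration starts at 11:59 AM − 95 min = 10:24 AM.
Calibration ends at 10:24 AM + 95 min = 11:59 AM.
Stage 2 is bounded by calibration, so the earliest it can start is 11:59 AM.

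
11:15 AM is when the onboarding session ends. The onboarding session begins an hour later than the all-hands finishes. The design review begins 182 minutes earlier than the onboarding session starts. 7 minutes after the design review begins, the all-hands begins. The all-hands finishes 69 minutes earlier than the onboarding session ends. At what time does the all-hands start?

8:11 AM

The all-hands ends at 11:15 AM − 69 min = 10:06 AM.
The onboarding session starts at 10:06 AM + 60 min = 11:06 AM.
The design review starts at 11:06 AM − 182 min = 8:04 AM.
The all-hands starts at 8:04 AM + 7 min = 8:11 AM.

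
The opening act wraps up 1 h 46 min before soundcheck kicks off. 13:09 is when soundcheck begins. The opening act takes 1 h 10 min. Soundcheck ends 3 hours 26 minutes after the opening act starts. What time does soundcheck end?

The opening act ends at 13:09 − 106 min = 11:23.
The opening act starts at 11:23 − 70 min = 10:13.
Soundcheck ends at 10:13 + 206 min = 13:39.

13:39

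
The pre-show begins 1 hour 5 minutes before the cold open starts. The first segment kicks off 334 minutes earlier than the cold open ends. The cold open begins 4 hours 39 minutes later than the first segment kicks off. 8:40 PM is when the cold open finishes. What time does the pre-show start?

6:40 PM

The first segment starts at 8:40 PM − 334 min = 3:06 PM.
The cold open starts at 3:06 PM + 279 min = 7:45 PM.
The pre-show starts at 7:45 PM − 65 min = 6:40 PM.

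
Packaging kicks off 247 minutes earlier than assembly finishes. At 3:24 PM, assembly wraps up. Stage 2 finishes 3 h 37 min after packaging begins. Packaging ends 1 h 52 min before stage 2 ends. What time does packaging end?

1:02 PM

Packaging starts at 3:24 PM − 247 min = 11:17 AM.
Stage 2 ends at 11:17 AM + 217 min = 2:54 PM.
Packaging ends at 2:54 PM − 112 min = 1:02 PM.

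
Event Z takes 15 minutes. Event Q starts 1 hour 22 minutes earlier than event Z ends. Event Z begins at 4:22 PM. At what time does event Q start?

Event Z ends at 4:22 PM + 15 min = 4:37 PM.
Event Q starts at 4:37 PM − 82 min = 3:15 PM.

3:15 PM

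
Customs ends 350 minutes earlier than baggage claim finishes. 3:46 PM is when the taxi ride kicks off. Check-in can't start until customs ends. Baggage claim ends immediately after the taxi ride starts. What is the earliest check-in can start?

Baggage claim ends at 3:46 PM.
Customs ends at 3:46 PM − 350 min = 9:56 AM.
Check-in is bounded by customs, so the earliest it can start is 9:56 AM.

9:56 AM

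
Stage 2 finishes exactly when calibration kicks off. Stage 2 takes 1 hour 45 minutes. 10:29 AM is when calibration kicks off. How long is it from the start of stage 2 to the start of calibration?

1 h 45 min

Stage 2 ends at 10:29 AM.
Stage 2 starts at 10:29 AM − 105 min = 8:44 AM.
From 8:44 AM to 10:29 AM is 1 h 45 min.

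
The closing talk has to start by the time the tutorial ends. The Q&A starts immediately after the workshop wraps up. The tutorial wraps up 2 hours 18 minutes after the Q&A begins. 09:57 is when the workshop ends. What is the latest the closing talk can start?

The Q&A starts at 09:57.
The tutorial ends at 09:57 + 138 min = 12:15.
The closing talk is bounded by the tutorial, so the latest it can start is 12:15.

12:15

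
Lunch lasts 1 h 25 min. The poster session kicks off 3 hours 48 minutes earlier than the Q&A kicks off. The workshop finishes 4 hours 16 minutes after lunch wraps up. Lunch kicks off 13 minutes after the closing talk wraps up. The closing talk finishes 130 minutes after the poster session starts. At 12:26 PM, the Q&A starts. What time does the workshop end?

4:42 PM

The poster session starts at 12:26 PM − 228 min = 8:38 AM.
The closing talk ends at 8:38 AM + 130 min = 10:48 AM.
Lunch starts at 10:48 AM + 13 min = 11:01 AM.
Lunch ends at 11:01 AM + 85 min = 12:26 PM.
The workshop ends at 12:26 PM + 256 min = 4:42 PM.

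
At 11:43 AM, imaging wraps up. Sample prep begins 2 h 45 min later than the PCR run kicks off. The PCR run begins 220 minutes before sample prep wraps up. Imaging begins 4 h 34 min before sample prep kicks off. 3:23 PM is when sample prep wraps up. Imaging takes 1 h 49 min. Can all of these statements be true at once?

Yes

The PCR run starts at 3:23 PM − 220 min = 11:43 AM.
Sample prep starts at 11:43 AM + 165 min = 2:28 PM.
Imaging starts at 2:28 PM − 274 min = 9:54 AM.
Imaging ends at 9:54 AM + 109 min = 11:43 AM.
That matches the stated 11:43 AM, so the schedule is consistent.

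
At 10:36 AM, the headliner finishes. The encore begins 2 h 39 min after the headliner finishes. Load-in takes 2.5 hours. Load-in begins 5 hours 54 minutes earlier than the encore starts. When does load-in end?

The encore starts at 10:36 AM + 159 min = 1:15 PM.
Load-in starts at 1:15 PM − 354 min = 7:21 AM.
Load-in ends at 7:21 AM + 150 min = 9:51 AM.

9:51 AM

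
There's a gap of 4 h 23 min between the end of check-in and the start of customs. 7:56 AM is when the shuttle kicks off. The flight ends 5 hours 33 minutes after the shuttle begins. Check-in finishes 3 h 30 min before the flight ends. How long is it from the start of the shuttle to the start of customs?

6 hours 26 minutes

The flight ends at 7:56 AM + 333 min = 1:29 PM.
Check-in ends at 1:29 PM − 210 min = 9:59 AM.
Customs starts at 9:59 AM + 263 min = 2:22 PM.
From 7:56 AM to 2:22 PM is 6 hours 26 minutes.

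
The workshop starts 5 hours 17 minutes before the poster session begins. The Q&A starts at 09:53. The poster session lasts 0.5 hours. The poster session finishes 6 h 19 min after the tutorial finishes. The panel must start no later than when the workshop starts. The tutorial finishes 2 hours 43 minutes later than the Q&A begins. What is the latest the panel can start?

13:08

The tutorial ends at 09:53 + 163 min = 12:36.
The poster session ends at 12:36 + 379 min = 18:55.
The poster session starts at 18:55 − 30 min = 18:25.
The workshop starts at 18:25 − 317 min = 13:08.
The panel is bounded by the workshop, so the latest it can start is 13:08.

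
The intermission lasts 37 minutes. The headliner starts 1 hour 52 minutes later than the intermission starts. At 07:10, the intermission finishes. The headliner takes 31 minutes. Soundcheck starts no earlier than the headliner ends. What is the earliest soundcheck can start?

08:56

The intermission starts at 07:10 − 37 min = 06:33.
The headliner starts at 06:33 + 112 min = 08:25.
The headliner ends at 08:25 + 31 min = 08:56.
Soundcheck is bounded by the headliner, so the earliest it can start is 08:56.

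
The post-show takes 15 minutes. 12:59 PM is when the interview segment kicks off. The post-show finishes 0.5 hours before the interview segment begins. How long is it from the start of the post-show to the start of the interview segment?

The post-show ends at 12:59 PM − 30 min = 12:29 PM.
The post-show starts at 12:29 PM − 15 min = 12:14 PM.
From 12:14 PM to 12:59 PM is 45 minutes.

45 minutes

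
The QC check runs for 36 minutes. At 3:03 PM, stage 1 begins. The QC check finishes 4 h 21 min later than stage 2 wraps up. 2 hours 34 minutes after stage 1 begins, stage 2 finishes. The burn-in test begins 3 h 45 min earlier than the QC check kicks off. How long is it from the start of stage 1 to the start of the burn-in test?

2 h 34 min

Stage 2 ends at 3:03 PM + 154 min = 5:37 PM.
The QC check ends at 5:37 PM + 261 min = 9:58 PM.
The QC check starts at 9:58 PM − 36 min = 9:22 PM.
The burn-in test starts at 9:22 PM − 225 min = 5:37 PM.
From 3:03 PM to 5:37 PM is 2 h 34 min.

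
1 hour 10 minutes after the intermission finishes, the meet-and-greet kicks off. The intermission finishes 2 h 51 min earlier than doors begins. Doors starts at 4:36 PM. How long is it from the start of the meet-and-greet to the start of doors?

The intermission ends at 4:36 PM − 171 min = 1:45 PM.
The meet-and-greet starts at 1:45 PM + 70 min = 2:55 PM.
From 2:55 PM to 4:36 PM is 1 hour 41 minutes.

1 hour 41 minutes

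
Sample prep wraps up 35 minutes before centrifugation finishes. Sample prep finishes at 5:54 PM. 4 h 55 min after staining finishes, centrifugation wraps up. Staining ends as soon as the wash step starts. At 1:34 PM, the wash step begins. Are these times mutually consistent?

Staining ends at 1:34 PM.
Centrifugation ends at 1:34 PM + 295 min = 6:29 PM.
Sample prep ends at 6:29 PM − 35 min = 5:54 PM.
That matches the stated 5:54 PM, so the schedule is consistent.

Yes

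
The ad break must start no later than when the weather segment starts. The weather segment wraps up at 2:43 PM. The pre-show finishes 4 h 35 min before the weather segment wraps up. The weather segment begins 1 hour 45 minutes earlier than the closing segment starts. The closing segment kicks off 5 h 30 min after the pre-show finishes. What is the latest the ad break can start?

1:53 PM

The pre-show ends at 2:43 PM − 275 min = 10:08 AM.
The closing segment starts at 10:08 AM + 330 min = 3:38 PM.
The weather segment starts at 3:38 PM − 105 min = 1:53 PM.
The ad break is bounded by the weather segment, so the latest it can start is 1:53 PM.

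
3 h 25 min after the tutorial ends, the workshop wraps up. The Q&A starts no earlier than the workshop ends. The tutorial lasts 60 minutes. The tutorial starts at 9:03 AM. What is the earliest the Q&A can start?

1:28 PM

The tutorial ends at 9:03 AM + 60 min = 10:03 AM.
The workshop ends at 10:03 AM + 205 min = 1:28 PM.
The Q&A is bounded by the workshop, so the earliest it can start is 1:28 PM.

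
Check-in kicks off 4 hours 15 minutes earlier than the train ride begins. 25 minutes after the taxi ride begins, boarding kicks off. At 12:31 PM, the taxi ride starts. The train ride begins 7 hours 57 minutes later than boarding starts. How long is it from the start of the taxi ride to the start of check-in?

4 h 7 min

Boarding starts at 12:31 PM + 25 min = 12:56 PM.
The train ride starts at 12:56 PM + 477 min = 8:53 PM.
Check-in starts at 8:53 PM − 255 min = 4:38 PM.
From 12:31 PM to 4:38 PM is 4 h 7 min.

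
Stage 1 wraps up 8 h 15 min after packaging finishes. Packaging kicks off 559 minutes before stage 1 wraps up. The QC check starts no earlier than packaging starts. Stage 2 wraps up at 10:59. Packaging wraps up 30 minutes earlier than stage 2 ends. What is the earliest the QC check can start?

09:25

Packaging ends at 10:59 − 30 min = 10:29.
Stage 1 ends at 10:29 + 495 min = 18:44.
Packaging starts at 18:44 − 559 min = 09:25.
The QC check is bounded by packaging, so the earliest it can start is 09:25.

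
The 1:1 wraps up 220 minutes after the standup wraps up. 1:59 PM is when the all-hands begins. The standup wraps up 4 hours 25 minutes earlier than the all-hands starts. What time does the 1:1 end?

The standup ends at 1:59 PM − 265 min = 9:34 AM.
The 1:1 ends at 9:34 AM + 220 min = 1:14 PM.

1:14 PM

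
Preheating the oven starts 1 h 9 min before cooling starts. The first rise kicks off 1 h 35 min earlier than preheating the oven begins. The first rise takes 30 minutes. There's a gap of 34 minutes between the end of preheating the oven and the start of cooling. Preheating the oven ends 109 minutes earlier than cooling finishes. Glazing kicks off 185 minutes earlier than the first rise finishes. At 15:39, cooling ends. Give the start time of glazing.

09:05

Preheating the oven ends at 15:39 − 109 min = 13:50.
Cooling starts at 13:50 + 34 min = 14:24.
Preheating the oven starts at 14:24 − 69 min = 13:15.
The first rise starts at 13:15 − 95 min = 11:40.
The first rise ends at 11:40 + 30 min = 12:10.
Glazing starts at 12:10 − 185 min = 09:05.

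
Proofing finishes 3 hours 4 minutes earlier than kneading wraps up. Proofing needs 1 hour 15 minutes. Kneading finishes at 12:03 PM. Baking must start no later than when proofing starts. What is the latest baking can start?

7:44 AM

Proofing ends at 12:03 PM − 184 min = 8:59 AM.
Proofing starts at 8:59 AM − 75 min = 7:44 AM.
Baking is bounded by proofing, so the latest it can start is 7:44 AM.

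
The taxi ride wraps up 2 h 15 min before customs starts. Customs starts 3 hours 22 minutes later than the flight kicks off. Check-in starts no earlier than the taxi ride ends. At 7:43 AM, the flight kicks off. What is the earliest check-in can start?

8:50 AM

Customs starts at 7:43 AM + 202 min = 11:05 AM.
The taxi ride ends at 11:05 AM − 135 min = 8:50 AM.
Check-in is bounded by the taxi ride, so the earliest it can start is 8:50 AM.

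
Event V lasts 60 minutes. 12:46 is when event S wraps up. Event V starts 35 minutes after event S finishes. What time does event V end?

Event V starts at 12:46 + 35 min = 13:21.
Event V ends at 13:21 + 60 min = 14:21.

14:21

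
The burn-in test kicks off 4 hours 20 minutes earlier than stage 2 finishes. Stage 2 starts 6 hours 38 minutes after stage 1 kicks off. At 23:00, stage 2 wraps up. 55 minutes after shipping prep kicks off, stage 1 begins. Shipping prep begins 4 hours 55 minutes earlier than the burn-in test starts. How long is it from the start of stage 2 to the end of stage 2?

1 hour 42 minutes

The burn-in test starts at 23:00 − 260 min = 18:40.
Shipping prep starts at 18:40 − 295 min = 13:45.
Stage 1 starts at 13:45 + 55 min = 14:40.
Stage 2 starts at 14:40 + 398 min = 21:18.
From 21:18 to 23:00 is 1 hour 42 minutes.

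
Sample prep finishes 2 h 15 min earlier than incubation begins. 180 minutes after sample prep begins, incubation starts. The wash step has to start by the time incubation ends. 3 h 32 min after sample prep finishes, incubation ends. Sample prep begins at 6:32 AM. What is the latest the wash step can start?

Incubation starts at 6:32 AM + 180 min = 9:32 AM.
Sample prep ends at 9:32 AM − 135 min = 7:17 AM.
Incubation ends at 7:17 AM + 212 min = 10:49 AM.
The wash step is bounded by incubation, so the latest it can start is 10:49 AM.

10:49 AM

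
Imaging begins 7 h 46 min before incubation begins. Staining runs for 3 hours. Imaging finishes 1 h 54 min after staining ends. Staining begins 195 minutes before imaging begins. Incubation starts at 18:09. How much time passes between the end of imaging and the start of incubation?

6 hours 7 minutes

Imaging starts at 18:09 − 466 min = 10:23.
Staining starts at 10:23 − 195 min = 07:08.
Staining ends at 07:08 + 180 min = 10:08.
Imaging ends at 10:08 + 114 min = 12:02.
From 12:02 to 18:09 is 6 hours 7 minutes.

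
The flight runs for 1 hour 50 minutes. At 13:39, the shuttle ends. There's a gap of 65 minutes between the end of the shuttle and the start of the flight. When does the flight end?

16:34

The flight starts at 13:39 + 65 min = 14:44.
The flight ends at 14:44 + 110 min = 16:34.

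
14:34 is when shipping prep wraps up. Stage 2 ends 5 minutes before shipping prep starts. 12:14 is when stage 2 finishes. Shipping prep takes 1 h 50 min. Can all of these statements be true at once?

No

Shipping prep starts at 14:34 − 110 min = 12:44.
Stage 2 ends at 12:44 − 5 min = 12:39.
But stage 2 is also said to end at 12:14 — a 25-minute conflict.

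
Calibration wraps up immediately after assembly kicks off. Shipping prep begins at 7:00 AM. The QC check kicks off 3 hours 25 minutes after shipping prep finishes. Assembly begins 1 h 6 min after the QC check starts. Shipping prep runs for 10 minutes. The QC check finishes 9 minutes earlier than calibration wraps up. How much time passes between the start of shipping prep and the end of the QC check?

Shipping prep ends at 7:00 AM + 10 min = 7:10 AM.
The QC check starts at 7:10 AM + 205 min = 10:35 AM.
Assembly starts at 10:35 AM + 66 min = 11:41 AM.
So calibration ends at 11:41 AM.
The QC check ends at 11:41 AM − 9 min = 11:32 AM.
From 7:00 AM to 11:32 AM is 272 minutes.

272 minutes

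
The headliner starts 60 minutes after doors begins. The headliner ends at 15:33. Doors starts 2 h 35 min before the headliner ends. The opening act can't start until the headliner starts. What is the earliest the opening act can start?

Doors starts at 15:33 − 155 min = 12:58.
The headliner starts at 12:58 + 60 min = 13:58.
The opening act is bounded by the headliner, so the earliest it can start is 13:58.

13:58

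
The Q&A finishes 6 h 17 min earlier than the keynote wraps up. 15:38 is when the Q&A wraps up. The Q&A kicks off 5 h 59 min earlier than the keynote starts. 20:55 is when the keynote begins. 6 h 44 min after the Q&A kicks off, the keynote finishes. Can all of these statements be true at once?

No

The Q&A starts at 20:55 − 359 min = 14:56.
The keynote ends at 14:56 + 404 min = 21:40.
The Q&A ends at 21:40 − 377 min = 15:23.
But the Q&A is also said to end at 15:38 — a 15-minute conflict.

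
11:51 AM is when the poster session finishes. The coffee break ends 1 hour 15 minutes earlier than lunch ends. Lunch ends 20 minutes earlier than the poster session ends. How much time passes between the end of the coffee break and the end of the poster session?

1 hour 35 minutes

Lunch ends at 11:51 AM − 20 min = 11:31 AM.
The coffee break ends at 11:31 AM − 75 min = 10:16 AM.
From 10:16 AM to 11:51 AM is 1 hour 35 minutes.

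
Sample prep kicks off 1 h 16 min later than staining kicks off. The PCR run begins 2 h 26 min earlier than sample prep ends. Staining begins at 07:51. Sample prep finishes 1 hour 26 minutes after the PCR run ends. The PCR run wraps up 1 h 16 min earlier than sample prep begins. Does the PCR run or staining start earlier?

Sample prep starts at 07:51 + 76 min = 09:07.
The PCR run ends at 09:07 − 76 min = 07:51.
Sample prep ends at 07:51 + 86 min = 09:17.
The PCR run starts at 09:17 − 146 min = 06:51.
The PCR run starts at 06:51 and staining starts at 07:51, so the PCR run is first.

the PCR run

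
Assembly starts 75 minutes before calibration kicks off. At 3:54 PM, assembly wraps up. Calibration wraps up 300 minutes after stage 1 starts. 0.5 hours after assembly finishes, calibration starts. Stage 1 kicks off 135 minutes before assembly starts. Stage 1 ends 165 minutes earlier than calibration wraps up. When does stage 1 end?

Calibration starts at 3:54 PM + 30 min = 4:24 PM.
Assembly starts at 4:24 PM − 75 min = 3:09 PM.
Stage 1 starts at 3:09 PM − 135 min = 12:54 PM.
Calibration ends at 12:54 PM + 300 min = 5:54 PM.
Stage 1 ends at 5:54 PM − 165 min = 3:09 PM.

3:09 PM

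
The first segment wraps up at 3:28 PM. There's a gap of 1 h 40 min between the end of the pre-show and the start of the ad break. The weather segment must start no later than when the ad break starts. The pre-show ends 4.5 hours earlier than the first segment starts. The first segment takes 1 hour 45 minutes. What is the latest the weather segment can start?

10:53 AM

The first segment starts at 3:28 PM − 105 min = 1:43 PM.
The pre-show ends at 1:43 PM − 270 min = 9:13 AM.
The ad break starts at 9:13 AM + 100 min = 10:53 AM.
The weather segment is bounded by the ad break, so the latest it can start is 10:53 AM.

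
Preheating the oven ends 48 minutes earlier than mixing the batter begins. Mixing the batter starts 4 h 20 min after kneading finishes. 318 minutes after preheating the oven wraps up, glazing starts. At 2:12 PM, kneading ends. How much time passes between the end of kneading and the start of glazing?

530 minutes

Mixing the batter starts at 2:12 PM + 260 min = 6:32 PM.
Preheating the oven ends at 6:32 PM − 48 min = 5:44 PM.
Glazing starts at 5:44 PM + 318 min = 11:02 PM.
From 2:12 PM to 11:02 PM is 530 minutes.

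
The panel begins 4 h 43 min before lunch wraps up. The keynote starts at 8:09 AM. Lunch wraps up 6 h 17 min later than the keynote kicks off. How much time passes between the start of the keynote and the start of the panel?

Lunch ends at 8:09 AM + 377 min = 2:26 PM.
The panel starts at 2:26 PM − 283 min = 9:43 AM.
From 8:09 AM to 9:43 AM is 1 h 34 min.

1 h 34 min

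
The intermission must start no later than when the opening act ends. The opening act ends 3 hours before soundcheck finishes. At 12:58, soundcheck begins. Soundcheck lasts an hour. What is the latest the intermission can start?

Soundcheck ends at 12:58 + 60 min = 13:58.
The opening act ends at 13:58 − 180 min = 10:58.
The intermission is bounded by the opening act, so the latest it can start is 10:58.

10:58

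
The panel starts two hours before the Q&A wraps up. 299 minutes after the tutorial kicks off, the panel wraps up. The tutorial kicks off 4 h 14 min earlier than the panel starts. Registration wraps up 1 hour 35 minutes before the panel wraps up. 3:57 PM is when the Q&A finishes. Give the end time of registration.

1:07 PM

The panel starts at 3:57 PM − 120 min = 1:57 PM.
The tutorial starts at 1:57 PM − 254 min = 9:43 AM.
The panel ends at 9:43 AM + 299 min = 2:42 PM.
Registration ends at 2:42 PM − 95 min = 1:07 PM.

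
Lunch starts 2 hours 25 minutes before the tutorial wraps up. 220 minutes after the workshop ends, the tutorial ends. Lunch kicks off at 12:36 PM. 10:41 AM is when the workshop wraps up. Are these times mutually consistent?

The tutorial ends at 10:41 AM + 220 min = 2:21 PM.
Lunch starts at 2:21 PM − 145 min = 11:56 AM.
But lunch is also said to start at 12:36 PM — a 40-minute conflict.

No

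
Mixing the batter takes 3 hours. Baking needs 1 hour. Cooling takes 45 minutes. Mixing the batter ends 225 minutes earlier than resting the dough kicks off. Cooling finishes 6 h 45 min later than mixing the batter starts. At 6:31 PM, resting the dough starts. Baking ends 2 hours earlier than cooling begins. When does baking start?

2:46 PM

Mixing the batter ends at 6:31 PM − 225 min = 2:46 PM.
Mixing the batter starts at 2:46 PM − 180 min = 11:46 AM.
Cooling ends at 11:46 AM + 405 min = 6:31 PM.
Cooling starts at 6:31 PM − 45 min = 5:46 PM.
Baking ends at 5:46 PM − 120 min = 3:46 PM.
Baking starts at 3:46 PM − 60 min = 2:46 PM.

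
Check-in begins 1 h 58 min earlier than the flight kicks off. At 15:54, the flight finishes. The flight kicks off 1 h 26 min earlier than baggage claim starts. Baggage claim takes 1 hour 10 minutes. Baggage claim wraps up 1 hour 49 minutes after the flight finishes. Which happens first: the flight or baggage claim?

the flight

Baggage claim ends at 15:54 + 109 min = 17:43.
Baggage claim starts at 17:43 − 70 min = 16:33.
The flight starts at 16:33 − 86 min = 15:07.
The flight starts at 15:07 and baggage claim starts at 16:33, so the flight is first.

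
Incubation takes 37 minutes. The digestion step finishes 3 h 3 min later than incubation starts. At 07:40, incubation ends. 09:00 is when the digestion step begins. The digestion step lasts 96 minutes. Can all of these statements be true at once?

No

Incubation starts at 07:40 − 37 min = 07:03.
The digestion step ends at 07:03 + 183 min = 10:06.
The digestion step starts at 10:06 − 96 min = 08:30.
But the digestion step is also said to start at 09:00 — a 30-minute conflict.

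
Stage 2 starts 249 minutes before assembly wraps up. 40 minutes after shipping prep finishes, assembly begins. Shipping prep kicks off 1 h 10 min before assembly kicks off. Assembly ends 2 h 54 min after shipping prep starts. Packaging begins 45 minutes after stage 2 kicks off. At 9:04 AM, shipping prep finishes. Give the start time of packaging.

8:04 AM

Assembly starts at 9:04 AM + 40 min = 9:44 AM.
Shipping prep starts at 9:44 AM − 70 min = 8:34 AM.
Assembly ends at 8:34 AM + 174 min = 11:28 AM.
Stage 2 starts at 11:28 AM − 249 min = 7:19 AM.
Packaging starts at 7:19 AM + 45 min = 8:04 AM.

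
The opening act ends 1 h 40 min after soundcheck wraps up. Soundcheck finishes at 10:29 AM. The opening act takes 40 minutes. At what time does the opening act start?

11:29 AM

The opening act ends at 10:29 AM + 100 min = 12:09 PM.
The opening act starts at 12:09 PM − 40 min = 11:29 AM.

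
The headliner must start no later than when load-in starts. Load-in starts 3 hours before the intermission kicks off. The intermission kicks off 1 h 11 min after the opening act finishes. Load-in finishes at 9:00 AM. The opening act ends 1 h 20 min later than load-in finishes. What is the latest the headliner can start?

The opening act ends at 9:00 AM + 80 min = 10:20 AM.
The intermission starts at 10:20 AM + 71 min = 11:31 AM.
Load-in starts at 11:31 AM − 180 min = 8:31 AM.
The headliner is bounded by load-in, so the latest it can start is 8:31 AM.

8:31 AM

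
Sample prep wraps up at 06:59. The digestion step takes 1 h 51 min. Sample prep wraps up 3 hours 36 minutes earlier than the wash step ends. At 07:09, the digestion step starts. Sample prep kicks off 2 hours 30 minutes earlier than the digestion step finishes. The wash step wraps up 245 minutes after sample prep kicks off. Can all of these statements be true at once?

The digestion step ends at 07:09 + 111 min = 09:00.
Sample prep starts at 09:00 − 150 min = 06:30.
The wash step ends at 06:30 + 245 min = 10:35.
Sample prep ends at 10:35 − 216 min = 06:59.
That matches the stated 06:59, so the schedule is consistent.

Yes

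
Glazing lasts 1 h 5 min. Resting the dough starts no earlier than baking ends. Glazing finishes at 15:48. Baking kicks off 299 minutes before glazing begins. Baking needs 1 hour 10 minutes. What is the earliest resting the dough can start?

10:54

Glazing starts at 15:48 − 65 min = 14:43.
Baking starts at 14:43 − 299 min = 09:44.
Baking ends at 09:44 + 70 min = 10:54.
Resting the dough is bounded by baking, so the earliest it can start is 10:54.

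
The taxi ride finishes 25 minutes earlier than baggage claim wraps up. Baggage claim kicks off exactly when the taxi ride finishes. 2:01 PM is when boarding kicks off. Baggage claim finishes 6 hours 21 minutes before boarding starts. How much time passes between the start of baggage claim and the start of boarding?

Baggage claim ends at 2:01 PM − 381 min = 7:40 AM.
The taxi ride ends at 7:40 AM − 25 min = 7:15 AM.
So baggage claim starts at 7:15 AM.
From 7:15 AM to 2:01 PM is 6 h 46 min.

6 h 46 min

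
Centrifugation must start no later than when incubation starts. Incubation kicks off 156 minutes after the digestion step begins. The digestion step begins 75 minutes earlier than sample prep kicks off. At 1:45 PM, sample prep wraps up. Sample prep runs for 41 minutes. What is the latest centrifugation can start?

2:25 PM

Sample prep starts at 1:45 PM − 41 min = 1:04 PM.
The digestion step starts at 1:04 PM − 75 min = 11:49 AM.
Incubation starts at 11:49 AM + 156 min = 2:25 PM.
Centrifugation is bounded by incubation, so the latest it can start is 2:25 PM.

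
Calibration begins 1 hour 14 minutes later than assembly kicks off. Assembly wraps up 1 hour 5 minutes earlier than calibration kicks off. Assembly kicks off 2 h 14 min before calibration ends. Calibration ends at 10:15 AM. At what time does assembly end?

8:10 AM

Assembly starts at 10:15 AM − 134 min = 8:01 AM.
Calibration starts at 8:01 AM + 74 min = 9:15 AM.
Assembly ends at 9:15 AM − 65 min = 8:10 AM.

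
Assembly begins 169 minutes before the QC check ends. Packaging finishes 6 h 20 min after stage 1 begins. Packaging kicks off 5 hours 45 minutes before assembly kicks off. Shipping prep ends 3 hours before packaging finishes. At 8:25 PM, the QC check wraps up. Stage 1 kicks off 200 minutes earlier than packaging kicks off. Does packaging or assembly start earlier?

packaging

Assembly starts at 8:25 PM − 169 min = 5:36 PM.
Packaging starts at 5:36 PM − 345 min = 11:51 AM.
Packaging starts at 11:51 AM and assembly starts at 5:36 PM, so packaging is first.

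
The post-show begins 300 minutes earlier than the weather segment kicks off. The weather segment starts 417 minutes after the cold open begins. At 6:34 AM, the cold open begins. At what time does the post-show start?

8:31 AM

The weather segment starts at 6:34 AM + 417 min = 1:31 PM.
The post-show starts at 1:31 PM − 300 min = 8:31 AM.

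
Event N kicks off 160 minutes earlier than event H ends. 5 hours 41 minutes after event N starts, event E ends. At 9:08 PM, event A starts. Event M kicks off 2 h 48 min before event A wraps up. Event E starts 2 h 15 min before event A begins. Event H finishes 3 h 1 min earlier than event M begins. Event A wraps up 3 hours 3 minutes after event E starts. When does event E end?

7:08 PM

Event E starts at 9:08 PM − 135 min = 6:53 PM.
Event A ends at 6:53 PM + 183 min = 9:56 PM.
Event M starts at 9:56 PM − 168 min = 7:08 PM.
Event H ends at 7:08 PM − 181 min = 4:07 PM.
Event N starts at 4:07 PM − 160 min = 1:27 PM.
Event E ends at 1:27 PM + 341 min = 7:08 PM.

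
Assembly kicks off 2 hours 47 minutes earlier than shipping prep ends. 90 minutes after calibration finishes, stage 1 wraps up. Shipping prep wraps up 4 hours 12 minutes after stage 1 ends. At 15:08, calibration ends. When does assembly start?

18:03

Stage 1 ends at 15:08 + 90 min = 16:38.
Shipping prep ends at 16:38 + 252 min = 20:50.
Assembly starts at 20:50 − 167 min = 18:03.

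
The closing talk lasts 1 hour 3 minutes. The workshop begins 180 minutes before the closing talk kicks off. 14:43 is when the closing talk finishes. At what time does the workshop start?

The closing talk starts at 14:43 − 63 min = 13:40.
The workshop starts at 13:40 − 180 min = 10:40.

10:40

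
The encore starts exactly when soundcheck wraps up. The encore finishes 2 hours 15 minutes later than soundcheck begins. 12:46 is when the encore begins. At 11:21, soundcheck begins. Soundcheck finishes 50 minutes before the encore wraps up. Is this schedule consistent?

Yes

The encore ends at 11:21 + 135 min = 13:36.
Soundcheck ends at 13:36 − 50 min = 12:46.
So the encore starts at 12:46.
That matches the stated 12:46, so the schedule is consistent.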